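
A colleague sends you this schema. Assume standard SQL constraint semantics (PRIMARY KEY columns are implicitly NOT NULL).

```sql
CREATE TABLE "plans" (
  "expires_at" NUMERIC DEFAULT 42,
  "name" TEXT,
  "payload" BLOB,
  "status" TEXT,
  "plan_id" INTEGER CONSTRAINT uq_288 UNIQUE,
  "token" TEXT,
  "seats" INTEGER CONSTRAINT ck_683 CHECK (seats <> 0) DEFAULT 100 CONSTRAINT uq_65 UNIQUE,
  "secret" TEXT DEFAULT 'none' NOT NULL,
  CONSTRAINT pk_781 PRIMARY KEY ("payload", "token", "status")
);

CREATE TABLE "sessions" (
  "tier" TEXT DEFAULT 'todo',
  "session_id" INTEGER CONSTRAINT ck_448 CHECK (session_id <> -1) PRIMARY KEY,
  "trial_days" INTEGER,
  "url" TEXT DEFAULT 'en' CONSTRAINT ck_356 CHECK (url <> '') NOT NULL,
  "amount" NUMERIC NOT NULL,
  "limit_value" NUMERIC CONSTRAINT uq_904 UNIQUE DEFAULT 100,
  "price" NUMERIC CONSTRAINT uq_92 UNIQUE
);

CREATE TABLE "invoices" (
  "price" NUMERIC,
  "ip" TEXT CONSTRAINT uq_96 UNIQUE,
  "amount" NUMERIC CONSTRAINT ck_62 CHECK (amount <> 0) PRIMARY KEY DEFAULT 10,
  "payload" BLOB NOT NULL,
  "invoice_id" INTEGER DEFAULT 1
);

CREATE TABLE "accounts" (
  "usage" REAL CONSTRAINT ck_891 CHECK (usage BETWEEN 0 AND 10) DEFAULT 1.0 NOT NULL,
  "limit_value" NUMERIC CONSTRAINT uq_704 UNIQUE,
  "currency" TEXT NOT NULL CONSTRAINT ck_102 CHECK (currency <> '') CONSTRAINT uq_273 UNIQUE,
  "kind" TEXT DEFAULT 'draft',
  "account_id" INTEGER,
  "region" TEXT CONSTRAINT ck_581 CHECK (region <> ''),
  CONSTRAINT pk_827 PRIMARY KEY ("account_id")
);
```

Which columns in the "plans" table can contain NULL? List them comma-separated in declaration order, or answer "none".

expires_at, name, plan_id, seats

- expires_at: DEFAULT only fills an omitted column; an explicit NULL is still allowed → nullable.
- name: no NOT NULL constraint applies → nullable.
- payload: part of the PRIMARY KEY, which implies NOT NULL → not nullable.
- status: part of the PRIMARY KEY, which implies NOT NULL → not nullable.
- plan_id: UNIQUE does not imply NOT NULL → nullable.
- token: part of the PRIMARY KEY, which implies NOT NULL → not nullable.
- seats: CHECK does not forbid NULL (a CHECK constraint passes when its expression is NULL) → nullable.
- secret: declared NOT NULL → not nullable.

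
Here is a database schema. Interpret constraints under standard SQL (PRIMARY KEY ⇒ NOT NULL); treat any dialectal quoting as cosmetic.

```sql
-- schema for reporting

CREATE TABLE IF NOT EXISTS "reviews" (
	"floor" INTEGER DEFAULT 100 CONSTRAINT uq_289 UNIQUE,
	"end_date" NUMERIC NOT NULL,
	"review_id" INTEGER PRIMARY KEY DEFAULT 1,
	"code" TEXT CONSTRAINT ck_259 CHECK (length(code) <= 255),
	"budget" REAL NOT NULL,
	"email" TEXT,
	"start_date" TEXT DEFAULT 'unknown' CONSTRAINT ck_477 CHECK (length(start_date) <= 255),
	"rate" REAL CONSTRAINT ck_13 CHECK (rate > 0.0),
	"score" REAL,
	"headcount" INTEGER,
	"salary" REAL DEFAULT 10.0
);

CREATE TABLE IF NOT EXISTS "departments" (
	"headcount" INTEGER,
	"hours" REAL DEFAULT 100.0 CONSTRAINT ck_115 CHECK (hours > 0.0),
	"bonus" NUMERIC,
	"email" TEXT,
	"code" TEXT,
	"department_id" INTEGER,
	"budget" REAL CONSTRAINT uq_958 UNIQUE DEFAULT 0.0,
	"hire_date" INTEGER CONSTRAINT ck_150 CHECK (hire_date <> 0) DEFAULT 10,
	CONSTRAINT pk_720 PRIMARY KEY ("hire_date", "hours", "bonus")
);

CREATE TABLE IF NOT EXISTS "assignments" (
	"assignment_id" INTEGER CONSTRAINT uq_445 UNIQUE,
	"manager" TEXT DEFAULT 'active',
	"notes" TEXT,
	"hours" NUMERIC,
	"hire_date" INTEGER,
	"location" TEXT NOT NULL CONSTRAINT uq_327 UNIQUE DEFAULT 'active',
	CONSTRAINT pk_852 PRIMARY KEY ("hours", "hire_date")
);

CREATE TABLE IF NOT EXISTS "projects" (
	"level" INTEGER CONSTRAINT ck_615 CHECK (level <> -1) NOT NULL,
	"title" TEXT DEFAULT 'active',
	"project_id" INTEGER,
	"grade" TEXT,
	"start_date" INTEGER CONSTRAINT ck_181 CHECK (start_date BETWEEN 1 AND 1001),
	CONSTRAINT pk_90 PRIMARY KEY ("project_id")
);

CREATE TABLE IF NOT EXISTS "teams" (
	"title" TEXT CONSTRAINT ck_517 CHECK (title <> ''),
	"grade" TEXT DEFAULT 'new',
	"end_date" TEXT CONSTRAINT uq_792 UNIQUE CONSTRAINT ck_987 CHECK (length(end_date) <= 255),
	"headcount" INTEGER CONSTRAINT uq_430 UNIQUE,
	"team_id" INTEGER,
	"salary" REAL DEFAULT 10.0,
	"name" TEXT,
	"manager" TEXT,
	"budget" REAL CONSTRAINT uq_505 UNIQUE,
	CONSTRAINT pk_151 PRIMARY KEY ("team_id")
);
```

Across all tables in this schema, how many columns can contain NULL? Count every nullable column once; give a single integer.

27

reviews: 8 nullable (floor, code, email, start_date, rate, score, headcount, salary — PK (review_id) and explicit NOT NULL columns excluded).
departments: 5 nullable (headcount, email, code, department_id, budget — PK (hire_date, hours, bonus) and explicit NOT NULL columns excluded).
assignments: 3 nullable (assignment_id, manager, notes — PK (hours, hire_date) and explicit NOT NULL columns excluded).
projects: 3 nullable (title, grade, start_date — PK (project_id) and explicit NOT NULL columns excluded).
teams: 8 nullable (title, grade, end_date, headcount, salary, name, manager, budget — PK (team_id) and explicit NOT NULL columns excluded).
Total: 8 + 5 + 3 + 3 + 8 = 27.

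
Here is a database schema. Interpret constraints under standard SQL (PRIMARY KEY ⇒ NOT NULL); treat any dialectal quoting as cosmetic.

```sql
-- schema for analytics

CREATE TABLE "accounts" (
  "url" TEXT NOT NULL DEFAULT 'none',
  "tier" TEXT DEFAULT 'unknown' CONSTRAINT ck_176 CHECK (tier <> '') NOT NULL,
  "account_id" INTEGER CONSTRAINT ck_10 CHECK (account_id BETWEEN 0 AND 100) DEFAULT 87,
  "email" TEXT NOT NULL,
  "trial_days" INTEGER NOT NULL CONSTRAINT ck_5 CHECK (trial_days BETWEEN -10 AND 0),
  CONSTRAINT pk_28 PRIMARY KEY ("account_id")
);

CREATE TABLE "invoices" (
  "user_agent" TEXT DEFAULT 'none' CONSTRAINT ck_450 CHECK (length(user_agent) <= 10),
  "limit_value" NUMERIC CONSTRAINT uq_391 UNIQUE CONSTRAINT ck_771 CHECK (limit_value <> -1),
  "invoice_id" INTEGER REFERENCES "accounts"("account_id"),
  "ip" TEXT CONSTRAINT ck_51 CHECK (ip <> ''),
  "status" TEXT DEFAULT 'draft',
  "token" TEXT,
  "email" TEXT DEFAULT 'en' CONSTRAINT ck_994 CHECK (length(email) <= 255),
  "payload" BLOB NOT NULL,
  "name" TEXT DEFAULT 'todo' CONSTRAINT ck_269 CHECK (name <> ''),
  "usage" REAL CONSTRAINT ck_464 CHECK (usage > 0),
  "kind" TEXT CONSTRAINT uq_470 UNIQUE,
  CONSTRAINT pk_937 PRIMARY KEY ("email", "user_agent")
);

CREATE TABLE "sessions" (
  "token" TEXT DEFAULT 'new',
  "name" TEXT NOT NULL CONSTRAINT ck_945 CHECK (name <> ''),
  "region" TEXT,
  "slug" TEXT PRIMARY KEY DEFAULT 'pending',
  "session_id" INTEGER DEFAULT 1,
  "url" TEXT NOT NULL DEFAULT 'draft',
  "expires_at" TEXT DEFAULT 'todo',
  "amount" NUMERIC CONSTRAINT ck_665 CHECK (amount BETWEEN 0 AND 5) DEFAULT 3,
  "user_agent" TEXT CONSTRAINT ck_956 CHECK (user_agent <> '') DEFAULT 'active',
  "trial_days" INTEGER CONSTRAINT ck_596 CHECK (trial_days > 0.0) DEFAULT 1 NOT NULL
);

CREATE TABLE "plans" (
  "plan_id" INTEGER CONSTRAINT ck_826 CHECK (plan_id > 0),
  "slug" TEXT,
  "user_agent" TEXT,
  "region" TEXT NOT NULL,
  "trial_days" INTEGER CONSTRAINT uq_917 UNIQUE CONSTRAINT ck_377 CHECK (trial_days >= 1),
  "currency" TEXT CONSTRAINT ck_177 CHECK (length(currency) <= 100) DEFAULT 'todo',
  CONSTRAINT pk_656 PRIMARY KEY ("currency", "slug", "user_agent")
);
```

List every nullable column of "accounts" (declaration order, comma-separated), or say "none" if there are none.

- url: declared NOT NULL → not nullable.
- tier: declared NOT NULL → not nullable.
- account_id: part of the PRIMARY KEY, which implies NOT NULL → not nullable.
- email: declared NOT NULL → not nullable.
- trial_days: declared NOT NULL → not nullable.

none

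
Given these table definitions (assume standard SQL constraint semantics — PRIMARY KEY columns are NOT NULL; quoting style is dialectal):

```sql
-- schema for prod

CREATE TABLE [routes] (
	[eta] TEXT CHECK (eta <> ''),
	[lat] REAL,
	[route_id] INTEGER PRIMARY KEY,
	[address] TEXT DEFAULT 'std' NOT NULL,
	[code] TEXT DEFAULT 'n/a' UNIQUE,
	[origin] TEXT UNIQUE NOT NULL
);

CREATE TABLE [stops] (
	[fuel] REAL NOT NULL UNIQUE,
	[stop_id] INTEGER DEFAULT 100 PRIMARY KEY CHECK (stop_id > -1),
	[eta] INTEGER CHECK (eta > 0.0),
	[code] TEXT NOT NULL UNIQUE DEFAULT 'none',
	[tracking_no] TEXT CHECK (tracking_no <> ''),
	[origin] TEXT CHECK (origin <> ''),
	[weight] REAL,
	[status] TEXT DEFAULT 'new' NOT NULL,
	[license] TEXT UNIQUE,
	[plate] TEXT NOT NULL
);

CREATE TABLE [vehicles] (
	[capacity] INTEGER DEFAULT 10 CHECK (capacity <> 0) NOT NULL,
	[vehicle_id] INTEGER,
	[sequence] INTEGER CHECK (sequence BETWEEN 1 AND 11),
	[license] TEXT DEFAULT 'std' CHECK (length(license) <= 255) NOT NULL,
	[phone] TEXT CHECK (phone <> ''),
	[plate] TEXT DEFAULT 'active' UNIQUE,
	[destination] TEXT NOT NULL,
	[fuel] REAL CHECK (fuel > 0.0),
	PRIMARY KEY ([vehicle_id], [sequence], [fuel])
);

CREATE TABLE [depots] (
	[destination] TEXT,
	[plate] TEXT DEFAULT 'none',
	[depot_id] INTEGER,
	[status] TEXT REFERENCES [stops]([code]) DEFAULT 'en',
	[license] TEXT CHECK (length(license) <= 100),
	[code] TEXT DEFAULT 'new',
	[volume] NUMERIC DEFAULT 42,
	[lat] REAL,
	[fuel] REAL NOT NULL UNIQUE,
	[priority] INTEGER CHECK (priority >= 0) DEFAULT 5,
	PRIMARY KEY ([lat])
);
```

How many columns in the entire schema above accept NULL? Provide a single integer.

18

routes: 3 nullable (eta, lat, code — PK (route_id) and explicit NOT NULL columns excluded).
stops: 5 nullable (eta, tracking_no, origin, weight, license — PK (stop_id) and explicit NOT NULL columns excluded).
vehicles: 2 nullable (phone, plate — PK (vehicle_id, sequence, fuel) and explicit NOT NULL columns excluded).
depots: 8 nullable (destination, plate, depot_id, status, license, code, volume, priority — PK (lat) and explicit NOT NULL columns excluded).
Total: 3 + 5 + 2 + 8 = 18.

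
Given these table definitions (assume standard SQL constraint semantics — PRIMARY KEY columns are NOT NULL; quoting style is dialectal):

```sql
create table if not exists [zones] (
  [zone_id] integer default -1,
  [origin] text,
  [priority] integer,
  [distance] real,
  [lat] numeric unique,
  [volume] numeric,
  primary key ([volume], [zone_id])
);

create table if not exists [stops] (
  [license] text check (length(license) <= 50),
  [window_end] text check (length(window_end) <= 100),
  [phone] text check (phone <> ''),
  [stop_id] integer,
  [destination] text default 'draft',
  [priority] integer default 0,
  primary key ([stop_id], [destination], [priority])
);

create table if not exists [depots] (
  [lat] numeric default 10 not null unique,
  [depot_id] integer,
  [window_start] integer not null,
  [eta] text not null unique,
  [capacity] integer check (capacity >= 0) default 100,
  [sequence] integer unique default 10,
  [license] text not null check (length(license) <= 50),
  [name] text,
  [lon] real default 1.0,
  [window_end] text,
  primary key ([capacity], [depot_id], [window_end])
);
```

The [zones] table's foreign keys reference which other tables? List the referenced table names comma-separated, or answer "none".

none

No column in zones has a REFERENCES clause.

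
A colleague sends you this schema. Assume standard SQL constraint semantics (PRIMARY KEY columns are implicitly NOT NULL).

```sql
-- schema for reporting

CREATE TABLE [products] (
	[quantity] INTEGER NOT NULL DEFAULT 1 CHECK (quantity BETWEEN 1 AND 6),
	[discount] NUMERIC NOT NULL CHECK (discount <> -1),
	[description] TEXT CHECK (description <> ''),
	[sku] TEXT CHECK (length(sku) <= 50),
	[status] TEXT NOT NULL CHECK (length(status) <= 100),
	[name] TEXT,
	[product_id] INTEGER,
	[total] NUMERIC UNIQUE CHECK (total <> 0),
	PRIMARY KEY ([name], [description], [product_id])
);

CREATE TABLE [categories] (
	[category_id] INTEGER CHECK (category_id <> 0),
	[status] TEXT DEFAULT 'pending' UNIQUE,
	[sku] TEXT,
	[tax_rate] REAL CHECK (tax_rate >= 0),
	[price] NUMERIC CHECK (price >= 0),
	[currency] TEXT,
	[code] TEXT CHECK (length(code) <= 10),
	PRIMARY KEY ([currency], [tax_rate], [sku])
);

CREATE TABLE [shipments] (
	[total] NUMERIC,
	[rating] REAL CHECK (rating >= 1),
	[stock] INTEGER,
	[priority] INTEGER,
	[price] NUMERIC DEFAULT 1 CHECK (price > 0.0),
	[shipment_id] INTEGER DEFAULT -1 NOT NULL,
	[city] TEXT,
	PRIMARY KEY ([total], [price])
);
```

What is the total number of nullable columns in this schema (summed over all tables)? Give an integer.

10

products: 2 nullable (sku, total — PK (name, description, product_id) and explicit NOT NULL columns excluded).
categories: 4 nullable (category_id, status, price, code — PK (currency, tax_rate, sku) and explicit NOT NULL columns excluded).
shipments: 4 nullable (rating, stock, priority, city — PK (total, price) and explicit NOT NULL columns excluded).
Total: 2 + 4 + 4 = 10.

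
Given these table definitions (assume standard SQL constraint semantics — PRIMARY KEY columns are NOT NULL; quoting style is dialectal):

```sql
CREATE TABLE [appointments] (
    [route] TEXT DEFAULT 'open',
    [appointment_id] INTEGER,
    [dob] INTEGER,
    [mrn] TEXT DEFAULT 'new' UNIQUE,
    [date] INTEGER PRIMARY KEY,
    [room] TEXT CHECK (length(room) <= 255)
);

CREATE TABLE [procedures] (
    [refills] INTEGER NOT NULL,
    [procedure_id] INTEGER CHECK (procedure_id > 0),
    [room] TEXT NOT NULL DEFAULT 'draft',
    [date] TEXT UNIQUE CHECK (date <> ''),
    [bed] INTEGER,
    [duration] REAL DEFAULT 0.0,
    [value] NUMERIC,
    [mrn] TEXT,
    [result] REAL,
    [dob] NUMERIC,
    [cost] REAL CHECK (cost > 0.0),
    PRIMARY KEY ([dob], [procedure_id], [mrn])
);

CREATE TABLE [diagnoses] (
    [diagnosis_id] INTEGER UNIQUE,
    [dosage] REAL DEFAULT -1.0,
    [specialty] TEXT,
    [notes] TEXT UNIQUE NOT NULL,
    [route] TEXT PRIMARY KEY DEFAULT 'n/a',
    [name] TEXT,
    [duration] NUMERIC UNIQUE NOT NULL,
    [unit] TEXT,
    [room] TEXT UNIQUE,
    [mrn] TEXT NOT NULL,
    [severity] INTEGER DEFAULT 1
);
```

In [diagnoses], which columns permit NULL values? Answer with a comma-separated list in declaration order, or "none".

- diagnosis_id: UNIQUE does not imply NOT NULL → nullable.
- dosage: DEFAULT only fills an omitted column; an explicit NULL is still allowed → nullable.
- specialty: no NOT NULL constraint applies → nullable.
- notes: declared NOT NULL → not nullable.
- route: part of the PRIMARY KEY, which implies NOT NULL → not nullable.
- name: no NOT NULL constraint applies → nullable.
- duration: declared NOT NULL → not nullable.
- unit: no NOT NULL constraint applies → nullable.
- room: UNIQUE does not imply NOT NULL → nullable.
- mrn: declared NOT NULL → not nullable.
- severity: DEFAULT only fills an omitted column; an explicit NULL is still allowed → nullable.

diagnosis_id, dosage, specialty, name, unit, room, severity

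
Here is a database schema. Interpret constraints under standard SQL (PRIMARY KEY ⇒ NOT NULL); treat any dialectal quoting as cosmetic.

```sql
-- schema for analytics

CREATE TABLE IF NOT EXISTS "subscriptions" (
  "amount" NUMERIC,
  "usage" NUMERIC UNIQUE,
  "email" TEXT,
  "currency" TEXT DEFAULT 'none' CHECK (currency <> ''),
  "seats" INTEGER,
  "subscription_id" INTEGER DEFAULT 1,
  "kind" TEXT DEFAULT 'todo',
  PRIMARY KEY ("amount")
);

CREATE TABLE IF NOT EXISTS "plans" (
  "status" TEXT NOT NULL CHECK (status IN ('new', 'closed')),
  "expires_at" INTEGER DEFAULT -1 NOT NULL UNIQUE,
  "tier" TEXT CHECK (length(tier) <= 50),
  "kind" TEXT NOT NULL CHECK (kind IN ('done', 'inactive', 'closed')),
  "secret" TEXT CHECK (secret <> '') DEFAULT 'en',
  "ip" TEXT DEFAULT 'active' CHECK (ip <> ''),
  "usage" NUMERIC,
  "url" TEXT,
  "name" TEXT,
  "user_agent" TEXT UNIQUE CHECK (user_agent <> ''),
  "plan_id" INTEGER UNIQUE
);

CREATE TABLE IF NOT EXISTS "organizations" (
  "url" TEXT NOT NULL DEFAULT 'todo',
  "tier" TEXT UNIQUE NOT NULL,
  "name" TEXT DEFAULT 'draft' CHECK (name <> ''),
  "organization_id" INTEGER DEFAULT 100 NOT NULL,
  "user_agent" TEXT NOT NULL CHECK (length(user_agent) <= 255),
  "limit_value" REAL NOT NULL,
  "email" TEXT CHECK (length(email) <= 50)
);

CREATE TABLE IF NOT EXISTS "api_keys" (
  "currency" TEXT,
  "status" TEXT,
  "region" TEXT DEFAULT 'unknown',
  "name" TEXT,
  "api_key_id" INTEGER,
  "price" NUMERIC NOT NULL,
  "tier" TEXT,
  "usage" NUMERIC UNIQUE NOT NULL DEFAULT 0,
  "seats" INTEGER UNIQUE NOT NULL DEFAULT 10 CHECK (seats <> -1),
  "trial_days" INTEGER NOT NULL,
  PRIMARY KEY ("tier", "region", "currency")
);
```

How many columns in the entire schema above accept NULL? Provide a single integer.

19

subscriptions: 6 nullable (usage, email, currency, seats, subscription_id, kind — PK (amount) and explicit NOT NULL columns excluded).
plans: 8 nullable (tier, secret, ip, usage, url, name, user_agent, plan_id — PK none and explicit NOT NULL columns excluded).
organizations: 2 nullable (name, email — PK none and explicit NOT NULL columns excluded).
api_keys: 3 nullable (status, name, api_key_id — PK (tier, region, currency) and explicit NOT NULL columns excluded).
Total: 6 + 8 + 2 + 3 = 19.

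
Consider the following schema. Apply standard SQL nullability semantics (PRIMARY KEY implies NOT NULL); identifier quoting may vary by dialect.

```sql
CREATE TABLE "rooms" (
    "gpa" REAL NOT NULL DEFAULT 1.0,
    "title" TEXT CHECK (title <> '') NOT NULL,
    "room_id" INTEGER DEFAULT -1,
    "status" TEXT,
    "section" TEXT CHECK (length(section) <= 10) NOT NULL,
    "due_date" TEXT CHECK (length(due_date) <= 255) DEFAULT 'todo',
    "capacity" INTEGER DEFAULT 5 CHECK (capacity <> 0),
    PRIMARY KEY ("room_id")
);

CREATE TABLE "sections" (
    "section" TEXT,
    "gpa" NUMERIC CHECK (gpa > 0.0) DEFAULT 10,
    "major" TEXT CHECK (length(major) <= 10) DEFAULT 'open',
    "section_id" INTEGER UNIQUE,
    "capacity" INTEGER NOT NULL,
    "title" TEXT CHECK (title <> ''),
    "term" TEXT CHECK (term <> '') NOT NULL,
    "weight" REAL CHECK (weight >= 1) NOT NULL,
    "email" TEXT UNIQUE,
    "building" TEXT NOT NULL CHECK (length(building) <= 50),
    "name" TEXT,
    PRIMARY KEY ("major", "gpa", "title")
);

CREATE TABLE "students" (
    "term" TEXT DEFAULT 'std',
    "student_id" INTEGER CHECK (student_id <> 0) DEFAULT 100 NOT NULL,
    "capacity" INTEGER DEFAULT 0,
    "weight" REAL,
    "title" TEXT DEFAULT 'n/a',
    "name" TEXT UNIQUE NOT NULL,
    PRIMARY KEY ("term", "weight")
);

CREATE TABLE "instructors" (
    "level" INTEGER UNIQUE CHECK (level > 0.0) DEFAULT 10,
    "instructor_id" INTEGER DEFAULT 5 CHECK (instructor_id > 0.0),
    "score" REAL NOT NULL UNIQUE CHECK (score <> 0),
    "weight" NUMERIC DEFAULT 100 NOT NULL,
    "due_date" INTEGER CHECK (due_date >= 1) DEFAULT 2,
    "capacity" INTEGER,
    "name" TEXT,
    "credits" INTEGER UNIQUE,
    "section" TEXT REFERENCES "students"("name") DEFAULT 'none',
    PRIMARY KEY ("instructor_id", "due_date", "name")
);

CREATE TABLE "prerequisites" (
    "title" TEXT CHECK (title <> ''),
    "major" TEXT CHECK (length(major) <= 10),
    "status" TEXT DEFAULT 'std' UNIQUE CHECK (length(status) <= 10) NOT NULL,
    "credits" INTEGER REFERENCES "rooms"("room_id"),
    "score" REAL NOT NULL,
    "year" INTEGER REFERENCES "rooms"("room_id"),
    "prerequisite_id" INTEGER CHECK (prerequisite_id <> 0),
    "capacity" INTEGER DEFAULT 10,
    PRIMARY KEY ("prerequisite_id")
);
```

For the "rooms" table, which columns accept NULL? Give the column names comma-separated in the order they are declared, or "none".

- gpa: declared NOT NULL → not nullable.
- title: declared NOT NULL → not nullable.
- room_id: part of the PRIMARY KEY, which implies NOT NULL → not nullable.
- status: no NOT NULL constraint applies → nullable.
- section: declared NOT NULL → not nullable.
- due_date: CHECK does not forbid NULL (a CHECK constraint passes when its expression is NULL) → nullable.
- capacity: CHECK does not forbid NULL (a CHECK constraint passes when its expression is NULL) → nullable.

status, due_date, capacity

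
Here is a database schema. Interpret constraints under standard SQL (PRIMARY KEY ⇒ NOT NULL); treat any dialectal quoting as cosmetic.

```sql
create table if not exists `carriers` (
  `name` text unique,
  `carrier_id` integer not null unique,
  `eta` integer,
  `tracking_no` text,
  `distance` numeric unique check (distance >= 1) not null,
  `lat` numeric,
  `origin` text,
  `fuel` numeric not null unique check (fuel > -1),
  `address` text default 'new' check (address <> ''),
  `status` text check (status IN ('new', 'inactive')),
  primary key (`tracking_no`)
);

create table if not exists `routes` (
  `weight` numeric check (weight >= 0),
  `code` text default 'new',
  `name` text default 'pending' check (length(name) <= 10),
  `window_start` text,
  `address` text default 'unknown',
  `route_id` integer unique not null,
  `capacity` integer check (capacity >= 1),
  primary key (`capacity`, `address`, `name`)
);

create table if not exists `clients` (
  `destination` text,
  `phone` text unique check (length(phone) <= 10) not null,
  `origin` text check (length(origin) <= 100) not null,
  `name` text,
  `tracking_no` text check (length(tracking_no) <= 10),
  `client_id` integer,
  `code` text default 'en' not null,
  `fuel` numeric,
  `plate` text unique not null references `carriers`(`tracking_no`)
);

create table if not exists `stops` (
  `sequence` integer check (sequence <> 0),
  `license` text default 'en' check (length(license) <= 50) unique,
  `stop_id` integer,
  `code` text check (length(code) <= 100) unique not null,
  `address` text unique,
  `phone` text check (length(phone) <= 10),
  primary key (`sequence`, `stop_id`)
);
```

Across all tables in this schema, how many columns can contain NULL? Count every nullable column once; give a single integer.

carriers: 6 nullable (name, eta, lat, origin, address, status — PK (tracking_no) and explicit NOT NULL columns excluded).
routes: 3 nullable (weight, code, window_start — PK (capacity, address, name) and explicit NOT NULL columns excluded).
clients: 5 nullable (destination, name, tracking_no, client_id, fuel — PK none and explicit NOT NULL columns excluded).
stops: 3 nullable (license, address, phone — PK (sequence, stop_id) and explicit NOT NULL columns excluded).
Total: 6 + 3 + 5 + 3 = 17.

17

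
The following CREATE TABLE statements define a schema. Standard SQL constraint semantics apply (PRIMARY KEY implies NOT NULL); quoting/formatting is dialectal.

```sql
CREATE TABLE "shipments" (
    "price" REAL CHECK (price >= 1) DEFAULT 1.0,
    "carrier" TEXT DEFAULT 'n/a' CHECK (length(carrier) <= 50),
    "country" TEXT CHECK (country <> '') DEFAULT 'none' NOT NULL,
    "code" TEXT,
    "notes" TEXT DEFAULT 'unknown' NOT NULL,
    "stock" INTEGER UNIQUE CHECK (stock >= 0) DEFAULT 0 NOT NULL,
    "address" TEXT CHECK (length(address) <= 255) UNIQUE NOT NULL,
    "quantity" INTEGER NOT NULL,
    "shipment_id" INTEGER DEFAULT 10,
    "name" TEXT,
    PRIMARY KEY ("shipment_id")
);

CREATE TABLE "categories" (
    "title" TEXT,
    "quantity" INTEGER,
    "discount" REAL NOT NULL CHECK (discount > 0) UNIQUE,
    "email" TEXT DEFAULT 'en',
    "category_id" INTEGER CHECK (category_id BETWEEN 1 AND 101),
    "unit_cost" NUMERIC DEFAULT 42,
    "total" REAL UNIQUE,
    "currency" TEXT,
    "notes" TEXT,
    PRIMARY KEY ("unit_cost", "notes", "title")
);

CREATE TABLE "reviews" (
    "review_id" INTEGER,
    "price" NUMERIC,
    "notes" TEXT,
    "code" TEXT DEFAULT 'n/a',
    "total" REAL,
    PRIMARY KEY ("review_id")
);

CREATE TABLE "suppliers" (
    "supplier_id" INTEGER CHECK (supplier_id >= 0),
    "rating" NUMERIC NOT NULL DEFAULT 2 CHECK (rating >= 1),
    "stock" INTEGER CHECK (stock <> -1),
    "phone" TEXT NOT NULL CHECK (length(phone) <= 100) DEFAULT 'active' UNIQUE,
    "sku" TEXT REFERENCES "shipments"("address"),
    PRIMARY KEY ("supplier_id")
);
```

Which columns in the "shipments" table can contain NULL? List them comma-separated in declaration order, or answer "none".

price, carrier, code, name

- price: CHECK does not forbid NULL (a CHECK constraint passes when its expression is NULL) → nullable.
- carrier: CHECK does not forbid NULL (a CHECK constraint passes when its expression is NULL) → nullable.
- country: declared NOT NULL → not nullable.
- code: no NOT NULL constraint applies → nullable.
- notes: declared NOT NULL → not nullable.
- stock: declared NOT NULL → not nullable.
- address: declared NOT NULL → not nullable.
- quantity: declared NOT NULL → not nullable.
- shipment_id: part of the PRIMARY KEY, which implies NOT NULL → not nullable.
- name: no NOT NULL constraint applies → nullable.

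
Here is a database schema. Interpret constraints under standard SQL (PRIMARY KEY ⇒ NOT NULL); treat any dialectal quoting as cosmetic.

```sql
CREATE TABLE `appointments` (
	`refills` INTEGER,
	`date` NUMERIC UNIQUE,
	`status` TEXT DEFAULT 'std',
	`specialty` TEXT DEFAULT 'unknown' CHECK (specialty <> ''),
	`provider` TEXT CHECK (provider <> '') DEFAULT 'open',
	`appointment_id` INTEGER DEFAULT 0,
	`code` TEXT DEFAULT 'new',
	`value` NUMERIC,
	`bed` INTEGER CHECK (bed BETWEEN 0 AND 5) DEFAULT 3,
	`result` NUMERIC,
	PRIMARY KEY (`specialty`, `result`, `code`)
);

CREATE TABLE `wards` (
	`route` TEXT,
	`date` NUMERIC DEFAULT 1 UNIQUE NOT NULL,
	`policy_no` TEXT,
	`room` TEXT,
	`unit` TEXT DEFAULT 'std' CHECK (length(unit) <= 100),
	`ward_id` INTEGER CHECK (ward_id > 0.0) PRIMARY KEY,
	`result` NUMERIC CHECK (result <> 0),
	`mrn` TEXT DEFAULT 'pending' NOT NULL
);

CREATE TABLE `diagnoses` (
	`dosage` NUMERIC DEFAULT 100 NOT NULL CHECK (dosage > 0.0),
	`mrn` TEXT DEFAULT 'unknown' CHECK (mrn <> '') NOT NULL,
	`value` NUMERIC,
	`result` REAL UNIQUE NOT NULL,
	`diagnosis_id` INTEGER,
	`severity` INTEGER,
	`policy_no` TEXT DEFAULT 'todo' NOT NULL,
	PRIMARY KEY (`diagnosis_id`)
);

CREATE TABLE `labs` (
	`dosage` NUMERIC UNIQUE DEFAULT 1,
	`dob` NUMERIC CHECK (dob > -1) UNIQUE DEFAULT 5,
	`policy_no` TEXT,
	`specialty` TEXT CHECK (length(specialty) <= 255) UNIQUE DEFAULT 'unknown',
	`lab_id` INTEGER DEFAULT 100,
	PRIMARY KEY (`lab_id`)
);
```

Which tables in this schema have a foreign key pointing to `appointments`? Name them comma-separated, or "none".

none

No REFERENCES clause anywhere in the schema names appointments.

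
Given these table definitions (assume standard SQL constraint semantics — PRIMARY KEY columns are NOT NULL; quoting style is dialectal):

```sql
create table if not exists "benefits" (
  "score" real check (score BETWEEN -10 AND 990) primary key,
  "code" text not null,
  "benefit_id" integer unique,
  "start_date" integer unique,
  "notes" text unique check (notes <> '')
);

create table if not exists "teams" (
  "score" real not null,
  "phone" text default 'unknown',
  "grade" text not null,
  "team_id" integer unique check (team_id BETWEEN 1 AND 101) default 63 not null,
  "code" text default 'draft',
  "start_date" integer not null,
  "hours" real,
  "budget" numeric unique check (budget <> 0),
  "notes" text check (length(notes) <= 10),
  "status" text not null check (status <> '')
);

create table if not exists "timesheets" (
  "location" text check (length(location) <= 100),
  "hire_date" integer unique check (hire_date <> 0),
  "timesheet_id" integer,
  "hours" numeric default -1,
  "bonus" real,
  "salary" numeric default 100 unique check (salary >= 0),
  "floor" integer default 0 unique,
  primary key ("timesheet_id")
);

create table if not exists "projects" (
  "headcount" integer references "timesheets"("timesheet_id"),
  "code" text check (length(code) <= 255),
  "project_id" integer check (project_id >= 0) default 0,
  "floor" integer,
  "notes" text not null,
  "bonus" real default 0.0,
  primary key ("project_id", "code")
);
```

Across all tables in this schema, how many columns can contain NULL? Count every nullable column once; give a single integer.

17

benefits: 3 nullable (benefit_id, start_date, notes — PK (score) and explicit NOT NULL columns excluded).
teams: 5 nullable (phone, code, hours, budget, notes — PK none and explicit NOT NULL columns excluded).
timesheets: 6 nullable (location, hire_date, hours, bonus, salary, floor — PK (timesheet_id) and explicit NOT NULL columns excluded).
projects: 3 nullable (headcount, floor, bonus — PK (project_id, code) and explicit NOT NULL columns excluded).
Total: 3 + 5 + 6 + 3 = 17.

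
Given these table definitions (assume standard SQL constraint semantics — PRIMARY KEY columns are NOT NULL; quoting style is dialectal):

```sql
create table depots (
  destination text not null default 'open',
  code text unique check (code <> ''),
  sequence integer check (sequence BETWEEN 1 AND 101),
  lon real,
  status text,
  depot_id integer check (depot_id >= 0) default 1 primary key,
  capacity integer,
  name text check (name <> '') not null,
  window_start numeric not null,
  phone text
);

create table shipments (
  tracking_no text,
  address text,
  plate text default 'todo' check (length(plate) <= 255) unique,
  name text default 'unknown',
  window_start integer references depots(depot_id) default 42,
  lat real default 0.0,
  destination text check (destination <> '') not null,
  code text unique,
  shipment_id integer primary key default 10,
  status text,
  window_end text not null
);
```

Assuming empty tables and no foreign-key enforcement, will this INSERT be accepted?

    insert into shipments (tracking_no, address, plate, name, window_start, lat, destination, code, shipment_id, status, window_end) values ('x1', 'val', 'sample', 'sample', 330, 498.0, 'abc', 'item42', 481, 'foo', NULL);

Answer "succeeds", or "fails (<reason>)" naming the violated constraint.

window_end is explicitly set to NULL, but window_end is declared NOT NULL.

fails (NOT NULL on window_end)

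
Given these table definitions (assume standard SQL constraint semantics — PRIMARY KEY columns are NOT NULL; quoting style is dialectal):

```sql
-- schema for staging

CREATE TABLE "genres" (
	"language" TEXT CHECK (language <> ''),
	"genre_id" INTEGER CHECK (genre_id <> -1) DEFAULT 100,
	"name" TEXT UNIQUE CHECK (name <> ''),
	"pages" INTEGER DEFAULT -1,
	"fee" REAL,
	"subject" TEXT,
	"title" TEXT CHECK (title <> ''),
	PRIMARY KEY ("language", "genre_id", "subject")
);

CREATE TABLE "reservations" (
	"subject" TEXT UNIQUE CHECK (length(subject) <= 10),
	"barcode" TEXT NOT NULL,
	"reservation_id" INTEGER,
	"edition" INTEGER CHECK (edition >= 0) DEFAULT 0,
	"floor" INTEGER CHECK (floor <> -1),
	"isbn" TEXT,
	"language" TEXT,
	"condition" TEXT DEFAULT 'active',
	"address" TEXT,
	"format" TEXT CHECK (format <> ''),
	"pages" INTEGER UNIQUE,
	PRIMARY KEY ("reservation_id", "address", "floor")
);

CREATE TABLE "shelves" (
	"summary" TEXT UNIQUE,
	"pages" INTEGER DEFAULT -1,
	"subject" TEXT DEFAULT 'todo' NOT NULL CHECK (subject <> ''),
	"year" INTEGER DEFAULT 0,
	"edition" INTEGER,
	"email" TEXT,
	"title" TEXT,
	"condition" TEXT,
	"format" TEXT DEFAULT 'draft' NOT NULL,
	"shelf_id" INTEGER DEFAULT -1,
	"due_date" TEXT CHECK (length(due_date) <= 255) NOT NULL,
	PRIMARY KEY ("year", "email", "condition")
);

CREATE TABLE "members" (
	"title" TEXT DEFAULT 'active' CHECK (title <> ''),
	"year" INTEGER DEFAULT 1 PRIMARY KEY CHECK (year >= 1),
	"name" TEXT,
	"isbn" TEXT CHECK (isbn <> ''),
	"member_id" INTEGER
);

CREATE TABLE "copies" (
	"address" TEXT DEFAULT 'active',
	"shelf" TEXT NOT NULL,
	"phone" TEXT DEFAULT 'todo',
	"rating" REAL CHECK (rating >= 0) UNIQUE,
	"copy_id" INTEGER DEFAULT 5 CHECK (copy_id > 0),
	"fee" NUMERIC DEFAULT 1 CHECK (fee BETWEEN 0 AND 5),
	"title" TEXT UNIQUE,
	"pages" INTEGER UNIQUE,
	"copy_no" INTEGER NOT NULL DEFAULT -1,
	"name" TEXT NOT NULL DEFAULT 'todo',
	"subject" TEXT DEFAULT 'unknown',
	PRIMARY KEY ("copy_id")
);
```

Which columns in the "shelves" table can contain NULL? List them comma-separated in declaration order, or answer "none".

summary, pages, edition, title, shelf_id

- summary: UNIQUE does not imply NOT NULL → nullable.
- pages: DEFAULT only fills an omitted column; an explicit NULL is still allowed → nullable.
- subject: declared NOT NULL → not nullable.
- year: part of the PRIMARY KEY, which implies NOT NULL → not nullable.
- edition: no NOT NULL constraint applies → nullable.
- email: part of the PRIMARY KEY, which implies NOT NULL → not nullable.
- title: no NOT NULL constraint applies → nullable.
- condition: part of the PRIMARY KEY, which implies NOT NULL → not nullable.
- format: declared NOT NULL → not nullable.
- shelf_id: DEFAULT only fills an omitted column; an explicit NULL is still allowed → nullable.
- due_date: declared NOT NULL → not nullable.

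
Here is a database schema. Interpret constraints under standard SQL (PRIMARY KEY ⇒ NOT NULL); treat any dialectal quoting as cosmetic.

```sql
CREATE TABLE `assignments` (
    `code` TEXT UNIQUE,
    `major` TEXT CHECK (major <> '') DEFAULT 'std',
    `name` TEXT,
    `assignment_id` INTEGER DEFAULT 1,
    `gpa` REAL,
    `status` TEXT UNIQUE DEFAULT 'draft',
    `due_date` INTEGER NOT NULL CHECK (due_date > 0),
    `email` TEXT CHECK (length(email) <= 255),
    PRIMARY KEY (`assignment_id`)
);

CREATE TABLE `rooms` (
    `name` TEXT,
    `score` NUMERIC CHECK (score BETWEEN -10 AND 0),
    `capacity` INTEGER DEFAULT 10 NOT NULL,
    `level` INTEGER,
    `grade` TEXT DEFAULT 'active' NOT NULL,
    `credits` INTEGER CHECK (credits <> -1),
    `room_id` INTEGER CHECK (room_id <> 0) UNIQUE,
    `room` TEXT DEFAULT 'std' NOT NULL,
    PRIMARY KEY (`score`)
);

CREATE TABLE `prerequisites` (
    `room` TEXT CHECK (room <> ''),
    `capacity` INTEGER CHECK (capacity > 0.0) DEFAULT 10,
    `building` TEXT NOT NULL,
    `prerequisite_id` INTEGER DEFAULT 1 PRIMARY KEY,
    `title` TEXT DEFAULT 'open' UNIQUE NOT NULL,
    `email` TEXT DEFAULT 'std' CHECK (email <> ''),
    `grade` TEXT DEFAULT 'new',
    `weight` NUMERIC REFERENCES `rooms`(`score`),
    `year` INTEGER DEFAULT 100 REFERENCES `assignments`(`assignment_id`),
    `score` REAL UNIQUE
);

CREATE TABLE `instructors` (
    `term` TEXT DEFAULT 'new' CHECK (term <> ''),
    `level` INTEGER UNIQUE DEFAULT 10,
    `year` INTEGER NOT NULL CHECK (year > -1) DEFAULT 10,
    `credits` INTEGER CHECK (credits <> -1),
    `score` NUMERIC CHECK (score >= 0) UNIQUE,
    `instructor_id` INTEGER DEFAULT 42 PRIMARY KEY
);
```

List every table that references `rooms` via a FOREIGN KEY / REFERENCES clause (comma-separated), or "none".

- prerequisites.weight references rooms(score).

prerequisites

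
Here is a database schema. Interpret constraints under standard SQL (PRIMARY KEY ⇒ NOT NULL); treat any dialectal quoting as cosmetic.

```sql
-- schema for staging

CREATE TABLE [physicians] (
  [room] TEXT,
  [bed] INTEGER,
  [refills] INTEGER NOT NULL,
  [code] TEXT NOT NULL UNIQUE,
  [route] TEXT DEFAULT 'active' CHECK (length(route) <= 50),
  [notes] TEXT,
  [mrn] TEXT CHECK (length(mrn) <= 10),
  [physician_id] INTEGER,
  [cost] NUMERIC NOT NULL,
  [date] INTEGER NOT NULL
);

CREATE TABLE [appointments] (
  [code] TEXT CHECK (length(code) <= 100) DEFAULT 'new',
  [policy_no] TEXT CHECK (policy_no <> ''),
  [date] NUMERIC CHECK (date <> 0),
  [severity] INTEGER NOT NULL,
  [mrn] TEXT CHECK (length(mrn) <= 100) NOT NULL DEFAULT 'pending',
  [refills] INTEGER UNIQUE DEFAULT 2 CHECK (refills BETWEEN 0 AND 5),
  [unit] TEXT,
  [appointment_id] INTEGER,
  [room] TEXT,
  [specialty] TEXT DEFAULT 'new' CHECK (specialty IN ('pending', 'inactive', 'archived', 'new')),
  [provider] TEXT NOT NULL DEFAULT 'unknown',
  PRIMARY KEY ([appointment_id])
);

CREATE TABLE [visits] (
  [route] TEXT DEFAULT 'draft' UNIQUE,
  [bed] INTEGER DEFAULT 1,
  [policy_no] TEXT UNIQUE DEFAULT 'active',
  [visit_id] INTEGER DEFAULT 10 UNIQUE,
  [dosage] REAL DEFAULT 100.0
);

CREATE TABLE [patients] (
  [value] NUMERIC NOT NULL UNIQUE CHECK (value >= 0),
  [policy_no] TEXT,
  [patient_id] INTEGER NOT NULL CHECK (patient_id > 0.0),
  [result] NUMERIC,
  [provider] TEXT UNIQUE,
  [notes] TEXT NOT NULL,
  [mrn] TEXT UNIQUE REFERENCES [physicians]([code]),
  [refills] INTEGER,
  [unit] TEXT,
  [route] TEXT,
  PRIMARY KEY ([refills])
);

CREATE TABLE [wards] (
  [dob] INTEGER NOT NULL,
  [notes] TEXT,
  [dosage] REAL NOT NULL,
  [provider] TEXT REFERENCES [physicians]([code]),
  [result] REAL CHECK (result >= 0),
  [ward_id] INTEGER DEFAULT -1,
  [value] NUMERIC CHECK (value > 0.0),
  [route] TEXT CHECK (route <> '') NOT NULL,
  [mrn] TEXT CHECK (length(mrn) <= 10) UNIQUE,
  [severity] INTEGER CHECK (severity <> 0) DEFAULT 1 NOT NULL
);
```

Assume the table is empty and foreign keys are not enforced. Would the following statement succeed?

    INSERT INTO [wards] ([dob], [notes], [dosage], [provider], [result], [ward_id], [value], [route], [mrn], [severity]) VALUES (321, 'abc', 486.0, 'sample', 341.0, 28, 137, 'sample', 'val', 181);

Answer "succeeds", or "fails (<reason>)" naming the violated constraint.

succeeds

NOT NULL columns: dob is supplied; dosage is supplied; route is supplied; severity is supplied.
CHECK constraints: 341.0 satisfies (result >= 0); 137 satisfies (value > 0.0); 'sample' satisfies (route <> ''); 'val' satisfies (length(mrn) <= 10); 181 satisfies (severity <> 0).
No constraint is violated.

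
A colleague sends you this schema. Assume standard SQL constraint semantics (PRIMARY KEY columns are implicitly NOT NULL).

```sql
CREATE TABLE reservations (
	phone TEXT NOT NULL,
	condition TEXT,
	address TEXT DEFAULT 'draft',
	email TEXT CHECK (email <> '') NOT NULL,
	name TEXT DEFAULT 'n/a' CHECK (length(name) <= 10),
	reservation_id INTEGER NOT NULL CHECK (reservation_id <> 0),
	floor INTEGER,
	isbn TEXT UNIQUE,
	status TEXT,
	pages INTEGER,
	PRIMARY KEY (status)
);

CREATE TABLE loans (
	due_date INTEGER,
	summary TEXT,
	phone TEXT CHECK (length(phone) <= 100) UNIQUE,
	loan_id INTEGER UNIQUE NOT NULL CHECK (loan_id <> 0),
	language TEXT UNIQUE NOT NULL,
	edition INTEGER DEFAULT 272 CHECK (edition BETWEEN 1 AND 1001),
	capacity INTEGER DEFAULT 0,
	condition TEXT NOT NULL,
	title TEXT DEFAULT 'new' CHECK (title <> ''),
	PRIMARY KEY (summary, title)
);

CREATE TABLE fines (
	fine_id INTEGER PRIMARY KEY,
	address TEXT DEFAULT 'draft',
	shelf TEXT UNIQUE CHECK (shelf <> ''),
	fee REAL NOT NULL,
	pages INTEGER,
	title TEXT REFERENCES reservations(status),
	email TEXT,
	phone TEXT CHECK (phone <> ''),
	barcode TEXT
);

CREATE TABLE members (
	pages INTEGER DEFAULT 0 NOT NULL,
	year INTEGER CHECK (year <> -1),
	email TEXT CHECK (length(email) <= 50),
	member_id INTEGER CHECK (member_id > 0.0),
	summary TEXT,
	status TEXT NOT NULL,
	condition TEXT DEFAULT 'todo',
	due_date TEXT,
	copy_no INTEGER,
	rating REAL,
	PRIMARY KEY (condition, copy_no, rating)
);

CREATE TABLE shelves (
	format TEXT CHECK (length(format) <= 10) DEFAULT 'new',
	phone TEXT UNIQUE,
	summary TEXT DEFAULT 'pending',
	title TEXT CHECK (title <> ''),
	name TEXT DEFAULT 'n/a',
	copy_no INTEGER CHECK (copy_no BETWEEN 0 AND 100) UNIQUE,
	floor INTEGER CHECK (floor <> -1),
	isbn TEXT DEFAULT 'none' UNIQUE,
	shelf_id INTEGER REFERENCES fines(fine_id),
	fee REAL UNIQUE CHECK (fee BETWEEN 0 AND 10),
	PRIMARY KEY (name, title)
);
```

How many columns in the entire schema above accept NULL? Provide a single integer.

reservations: 6 nullable (condition, address, name, floor, isbn, pages — PK (status) and explicit NOT NULL columns excluded).
loans: 4 nullable (due_date, phone, edition, capacity — PK (summary, title) and explicit NOT NULL columns excluded).
fines: 7 nullable (address, shelf, pages, title, email, phone, barcode — PK (fine_id) and explicit NOT NULL columns excluded).
members: 5 nullable (year, email, member_id, summary, due_date — PK (condition, copy_no, rating) and explicit NOT NULL columns excluded).
shelves: 8 nullable (format, phone, summary, copy_no, floor, isbn, shelf_id, fee — PK (name, title) and explicit NOT NULL columns excluded).
Total: 6 + 4 + 7 + 5 + 8 = 30.

30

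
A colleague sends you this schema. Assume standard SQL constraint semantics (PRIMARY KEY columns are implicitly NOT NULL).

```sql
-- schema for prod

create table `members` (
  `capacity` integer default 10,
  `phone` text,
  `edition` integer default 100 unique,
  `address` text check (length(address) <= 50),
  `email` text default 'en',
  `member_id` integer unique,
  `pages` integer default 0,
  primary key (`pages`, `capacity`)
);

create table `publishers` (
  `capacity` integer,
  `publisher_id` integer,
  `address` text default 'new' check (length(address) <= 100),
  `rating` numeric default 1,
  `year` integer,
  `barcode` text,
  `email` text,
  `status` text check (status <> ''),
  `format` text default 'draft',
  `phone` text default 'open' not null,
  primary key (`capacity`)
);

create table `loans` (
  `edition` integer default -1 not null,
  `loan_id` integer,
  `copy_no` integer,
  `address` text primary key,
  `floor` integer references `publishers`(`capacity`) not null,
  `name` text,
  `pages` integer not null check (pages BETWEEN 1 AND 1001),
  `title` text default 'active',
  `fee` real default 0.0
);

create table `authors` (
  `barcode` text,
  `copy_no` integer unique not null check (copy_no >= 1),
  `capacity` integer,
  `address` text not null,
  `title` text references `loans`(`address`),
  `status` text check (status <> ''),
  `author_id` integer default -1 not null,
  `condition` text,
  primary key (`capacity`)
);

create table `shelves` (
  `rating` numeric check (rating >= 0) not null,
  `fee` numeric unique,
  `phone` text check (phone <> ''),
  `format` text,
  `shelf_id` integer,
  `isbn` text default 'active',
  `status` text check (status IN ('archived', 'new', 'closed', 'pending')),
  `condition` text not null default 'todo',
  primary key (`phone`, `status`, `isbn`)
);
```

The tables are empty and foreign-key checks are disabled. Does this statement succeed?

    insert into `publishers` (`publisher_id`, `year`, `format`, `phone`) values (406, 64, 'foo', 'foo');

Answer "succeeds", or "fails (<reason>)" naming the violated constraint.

fails (NOT NULL on capacity)

capacity is omitted from the column list and has no DEFAULT, so it would receive NULL.
But capacity is part of the PRIMARY KEY (implied NOT NULL).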